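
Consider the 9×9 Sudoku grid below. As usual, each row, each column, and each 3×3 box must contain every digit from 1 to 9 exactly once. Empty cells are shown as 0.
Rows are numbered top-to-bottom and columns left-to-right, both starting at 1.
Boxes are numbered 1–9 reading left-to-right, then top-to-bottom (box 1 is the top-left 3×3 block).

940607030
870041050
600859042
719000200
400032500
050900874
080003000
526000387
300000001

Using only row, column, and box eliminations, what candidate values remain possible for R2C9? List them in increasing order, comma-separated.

Row 2 already contains {1, 4, 5, 7, 8}.
Column 9 already contains {1, 2, 4, 7}.
Its 3×3 block (box 3) already contains {2, 3, 4, 5}.
Removing those from 1–9 leaves {6, 9} as the candidates for R2C9.

6,9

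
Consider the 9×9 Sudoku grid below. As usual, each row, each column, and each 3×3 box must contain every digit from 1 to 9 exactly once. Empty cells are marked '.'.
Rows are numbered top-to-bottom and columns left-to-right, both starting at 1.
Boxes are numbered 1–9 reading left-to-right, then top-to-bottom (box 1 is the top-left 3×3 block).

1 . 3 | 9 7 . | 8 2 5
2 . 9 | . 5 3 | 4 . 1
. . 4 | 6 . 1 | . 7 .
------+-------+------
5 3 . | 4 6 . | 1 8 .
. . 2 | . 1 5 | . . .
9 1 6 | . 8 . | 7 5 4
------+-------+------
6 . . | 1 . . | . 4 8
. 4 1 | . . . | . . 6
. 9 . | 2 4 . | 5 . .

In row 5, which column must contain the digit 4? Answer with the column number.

Consider where 4 can go in row 5.
R5C2 is out (column 2 already has a 4).
R5C4 is out (column 4 already has a 4).
R5C7 is out (column 7 already has a 4).
R5C8 is out (column 8 already has a 4).
R5C9 is out (column 9 already has a 4).
So the only cell in row 5 that can hold 4 is R5C1.
That is column 1.

1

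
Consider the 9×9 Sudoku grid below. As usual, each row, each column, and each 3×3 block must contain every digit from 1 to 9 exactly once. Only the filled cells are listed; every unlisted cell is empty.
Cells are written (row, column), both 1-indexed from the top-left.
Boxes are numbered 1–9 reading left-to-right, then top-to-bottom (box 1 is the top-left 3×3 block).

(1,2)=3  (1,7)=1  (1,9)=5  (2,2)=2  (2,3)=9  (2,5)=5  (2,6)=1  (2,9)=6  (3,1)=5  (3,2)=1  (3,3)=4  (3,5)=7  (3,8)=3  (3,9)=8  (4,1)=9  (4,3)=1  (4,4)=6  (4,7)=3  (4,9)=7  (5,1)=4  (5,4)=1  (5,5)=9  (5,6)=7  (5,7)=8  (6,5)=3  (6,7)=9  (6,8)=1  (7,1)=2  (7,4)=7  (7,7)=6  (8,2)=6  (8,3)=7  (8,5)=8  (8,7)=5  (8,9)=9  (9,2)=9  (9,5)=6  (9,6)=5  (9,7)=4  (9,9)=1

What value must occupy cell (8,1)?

1

Cell (8,1) itself could take any of {1, 3} by direct elimination.
Consider where 1 can go in box 7.
(7,2) is out (column 2 already has a 1).
(7,3) is out (column 3 already has a 1).
(9,1) is out (row 9 already has a 1).
(9,3) is out (row 9 already has a 1).
So the only cell in box 7 that can hold 1 is (8,1).
Therefore (8,1) = 1.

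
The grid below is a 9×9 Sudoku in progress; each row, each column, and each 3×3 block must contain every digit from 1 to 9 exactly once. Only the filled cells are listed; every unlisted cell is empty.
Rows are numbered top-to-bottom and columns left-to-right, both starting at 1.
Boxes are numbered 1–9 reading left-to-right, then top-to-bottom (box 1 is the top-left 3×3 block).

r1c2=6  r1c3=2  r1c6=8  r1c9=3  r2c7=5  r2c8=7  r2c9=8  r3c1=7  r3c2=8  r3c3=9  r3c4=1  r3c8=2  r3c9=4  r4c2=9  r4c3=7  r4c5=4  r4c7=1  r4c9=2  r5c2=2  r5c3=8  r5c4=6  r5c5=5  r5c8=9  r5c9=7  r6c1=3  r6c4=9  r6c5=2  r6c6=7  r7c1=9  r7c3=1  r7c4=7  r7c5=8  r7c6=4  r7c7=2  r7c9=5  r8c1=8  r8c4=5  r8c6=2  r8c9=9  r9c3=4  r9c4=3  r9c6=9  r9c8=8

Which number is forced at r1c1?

Cell r1c1 itself could take any of {1, 4, 5} by direct elimination.
Consider where 5 can go in box 1.
r2c1 is out (row 2 already has a 5).
r2c2 is out (row 2 already has a 5).
r2c3 is out (row 2 already has a 5).
So the only cell in box 1 that can hold 5 is r1c1.
Therefore r1c1 = 5.

5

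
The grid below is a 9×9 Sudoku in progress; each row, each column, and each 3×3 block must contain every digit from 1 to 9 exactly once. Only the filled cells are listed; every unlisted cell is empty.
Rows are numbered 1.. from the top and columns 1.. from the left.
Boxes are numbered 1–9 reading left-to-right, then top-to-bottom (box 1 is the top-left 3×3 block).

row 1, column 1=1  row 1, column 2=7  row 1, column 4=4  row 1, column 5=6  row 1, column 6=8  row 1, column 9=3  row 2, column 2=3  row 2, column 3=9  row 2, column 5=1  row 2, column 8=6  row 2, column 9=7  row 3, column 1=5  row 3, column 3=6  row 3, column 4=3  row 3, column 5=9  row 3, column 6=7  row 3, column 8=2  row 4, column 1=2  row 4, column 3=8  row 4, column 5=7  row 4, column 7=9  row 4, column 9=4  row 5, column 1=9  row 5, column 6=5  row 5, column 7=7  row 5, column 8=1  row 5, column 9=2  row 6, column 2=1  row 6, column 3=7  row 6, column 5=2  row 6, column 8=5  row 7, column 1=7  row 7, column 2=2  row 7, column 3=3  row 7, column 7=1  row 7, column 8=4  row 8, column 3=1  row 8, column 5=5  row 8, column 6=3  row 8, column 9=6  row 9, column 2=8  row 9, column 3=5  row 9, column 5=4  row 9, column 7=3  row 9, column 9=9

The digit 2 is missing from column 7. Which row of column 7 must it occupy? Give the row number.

Consider where 2 can go in column 7.
row 1, column 7 is out (box 3 already has a 2).
row 2, column 7 is out (box 3 already has a 2).
row 3, column 7 is out (row 3 already has a 2).
row 6, column 7 is out (row 6 already has a 2).
So the only cell in column 7 that can hold 2 is row 8, column 7.
That is row 8.

8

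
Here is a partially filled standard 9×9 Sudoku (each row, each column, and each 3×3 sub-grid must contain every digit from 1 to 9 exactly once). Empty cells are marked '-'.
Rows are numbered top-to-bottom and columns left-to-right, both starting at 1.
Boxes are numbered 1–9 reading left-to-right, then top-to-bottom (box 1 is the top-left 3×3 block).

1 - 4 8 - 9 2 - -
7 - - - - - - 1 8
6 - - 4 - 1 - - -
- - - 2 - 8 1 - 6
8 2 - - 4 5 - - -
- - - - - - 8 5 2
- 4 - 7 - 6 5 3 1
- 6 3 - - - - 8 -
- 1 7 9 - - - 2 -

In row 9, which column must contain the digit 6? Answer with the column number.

7

Consider where 6 can go in row 9.
R9C1 is out (column 1 already has a 6).
R9C5 is out (box 8 already has a 6).
R9C6 is out (column 6 already has a 6).
R9C9 is out (column 9 already has a 6).
So the only cell in row 9 that can hold 6 is R9C7.
That is column 7.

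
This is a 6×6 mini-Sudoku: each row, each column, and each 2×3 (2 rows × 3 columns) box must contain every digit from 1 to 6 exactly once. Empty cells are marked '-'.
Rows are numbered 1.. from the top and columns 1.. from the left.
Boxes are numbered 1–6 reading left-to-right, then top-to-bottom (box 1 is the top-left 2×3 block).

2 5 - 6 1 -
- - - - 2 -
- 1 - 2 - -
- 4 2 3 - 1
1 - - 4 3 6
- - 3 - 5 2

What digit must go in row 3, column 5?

Cell row 3, column 5 itself could take any of {4, 6} by direct elimination.
Consider where 4 can go in column 5.
row 4, column 5 is out (row 4 already has a 4).
So the only cell in column 5 that can hold 4 is row 3, column 5.
Therefore row 3, column 5 = 4.

4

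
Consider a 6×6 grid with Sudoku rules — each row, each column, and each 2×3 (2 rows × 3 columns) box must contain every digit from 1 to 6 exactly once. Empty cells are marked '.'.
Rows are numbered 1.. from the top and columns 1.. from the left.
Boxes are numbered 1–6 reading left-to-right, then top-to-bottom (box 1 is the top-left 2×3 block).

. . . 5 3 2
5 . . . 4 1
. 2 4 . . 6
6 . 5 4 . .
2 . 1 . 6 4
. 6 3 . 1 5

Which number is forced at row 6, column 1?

Row 6 already contains {1, 3, 5, 6}.
Column 1 already contains {2, 5, 6}.
Its 2×3 block (box 5) already contains {1, 2, 3, 6}.
The only value from 1–6 not eliminated is 4, so row 6, column 1 = 4.

4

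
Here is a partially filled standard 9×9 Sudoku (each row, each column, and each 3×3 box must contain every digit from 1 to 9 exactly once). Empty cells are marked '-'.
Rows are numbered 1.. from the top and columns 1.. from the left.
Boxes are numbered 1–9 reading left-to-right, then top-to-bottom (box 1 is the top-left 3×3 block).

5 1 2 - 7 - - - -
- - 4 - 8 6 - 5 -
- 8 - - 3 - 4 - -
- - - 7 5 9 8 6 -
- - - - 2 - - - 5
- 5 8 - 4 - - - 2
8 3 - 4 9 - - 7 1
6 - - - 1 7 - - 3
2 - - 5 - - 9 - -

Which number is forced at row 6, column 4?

Cell row 6, column 4 itself could take any of {1, 3, 6} by direct elimination.
Consider where 6 can go in row 6.
row 6, column 1 is out (column 1 already has a 6).
row 6, column 6 is out (column 6 already has a 6).
row 6, column 7 is out (box 6 already has a 6).
row 6, column 8 is out (column 8 already has a 6).
So the only cell in row 6 that can hold 6 is row 6, column 4.
Therefore row 6, column 4 = 6.

6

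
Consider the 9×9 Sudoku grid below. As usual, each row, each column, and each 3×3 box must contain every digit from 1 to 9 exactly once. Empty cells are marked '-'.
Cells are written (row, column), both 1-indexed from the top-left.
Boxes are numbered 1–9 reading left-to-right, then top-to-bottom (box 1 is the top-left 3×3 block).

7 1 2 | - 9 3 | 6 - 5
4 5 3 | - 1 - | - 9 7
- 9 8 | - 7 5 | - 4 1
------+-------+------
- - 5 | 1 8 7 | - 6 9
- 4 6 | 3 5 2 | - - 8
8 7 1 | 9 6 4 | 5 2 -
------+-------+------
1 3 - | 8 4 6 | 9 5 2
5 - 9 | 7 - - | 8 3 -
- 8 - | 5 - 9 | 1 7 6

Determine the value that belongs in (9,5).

3

Cell (9,5) itself could take any of {2, 3} by direct elimination.
Consider where 3 can go in column 5.
(8,5) is out (row 8 already has a 3).
So the only cell in column 5 that can hold 3 is (9,5).
Therefore (9,5) = 3.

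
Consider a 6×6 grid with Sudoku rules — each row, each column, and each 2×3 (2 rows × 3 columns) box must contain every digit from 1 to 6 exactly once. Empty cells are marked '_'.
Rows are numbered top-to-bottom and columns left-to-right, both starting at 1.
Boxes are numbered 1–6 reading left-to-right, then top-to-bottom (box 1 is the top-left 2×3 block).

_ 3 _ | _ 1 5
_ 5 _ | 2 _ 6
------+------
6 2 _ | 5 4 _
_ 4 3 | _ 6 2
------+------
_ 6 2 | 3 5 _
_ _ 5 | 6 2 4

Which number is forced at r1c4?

4

Row 1 already contains {1, 3, 5}.
Column 4 already contains {2, 3, 5, 6}.
Its 2×3 block (box 2) already contains {1, 2, 5, 6}.
The only value from 1–6 not eliminated is 4, so r1c4 = 4.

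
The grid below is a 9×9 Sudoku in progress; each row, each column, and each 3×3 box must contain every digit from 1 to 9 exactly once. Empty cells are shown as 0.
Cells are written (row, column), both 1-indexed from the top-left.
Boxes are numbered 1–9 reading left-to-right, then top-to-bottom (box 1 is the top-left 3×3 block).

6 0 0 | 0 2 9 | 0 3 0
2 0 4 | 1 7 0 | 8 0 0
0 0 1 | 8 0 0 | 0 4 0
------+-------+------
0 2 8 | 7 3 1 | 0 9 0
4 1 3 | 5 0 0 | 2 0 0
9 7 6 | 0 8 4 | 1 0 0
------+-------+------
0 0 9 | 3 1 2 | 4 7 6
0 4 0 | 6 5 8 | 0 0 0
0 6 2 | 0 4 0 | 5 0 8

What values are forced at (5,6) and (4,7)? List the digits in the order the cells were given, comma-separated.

For (5,6):
  Row 5 already contains {1, 2, 3, 4, 5}.
  Column 6 already contains {1, 2, 4, 8, 9}.
  Its 3×3 block (box 5) already contains {1, 3, 4, 5, 7, 8}.
  The only value from 1–9 not eliminated is 6, so (5,6) = 6.
For (4,7):
  Row 4 already contains {1, 2, 3, 7, 8, 9}.
  Column 7 already contains {1, 2, 4, 5, 8}.
  Its 3×3 block (box 6) already contains {1, 2, 9}.
  The only value from 1–9 not eliminated is 6, so (4,7) = 6.

6,6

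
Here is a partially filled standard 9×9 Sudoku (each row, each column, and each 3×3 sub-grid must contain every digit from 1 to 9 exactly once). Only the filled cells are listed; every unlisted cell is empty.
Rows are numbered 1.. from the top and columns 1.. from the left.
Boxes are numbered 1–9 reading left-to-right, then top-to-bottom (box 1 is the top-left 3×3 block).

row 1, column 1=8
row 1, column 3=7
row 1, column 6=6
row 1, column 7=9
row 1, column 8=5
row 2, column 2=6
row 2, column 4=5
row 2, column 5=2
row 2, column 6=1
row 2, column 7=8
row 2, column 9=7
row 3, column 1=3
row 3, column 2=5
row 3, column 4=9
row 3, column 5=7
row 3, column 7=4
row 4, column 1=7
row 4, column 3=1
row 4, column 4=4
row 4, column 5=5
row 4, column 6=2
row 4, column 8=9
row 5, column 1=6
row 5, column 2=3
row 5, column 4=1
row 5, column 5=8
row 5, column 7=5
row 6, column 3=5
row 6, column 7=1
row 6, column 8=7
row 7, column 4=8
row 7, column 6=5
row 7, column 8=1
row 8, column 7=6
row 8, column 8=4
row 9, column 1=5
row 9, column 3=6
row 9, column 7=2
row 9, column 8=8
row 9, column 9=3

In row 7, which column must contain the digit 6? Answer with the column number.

5

Consider where 6 can go in row 7.
row 7, column 1 is out (column 1 already has a 6).
row 7, column 2 is out (column 2 already has a 6).
row 7, column 3 is out (column 3 already has a 6).
row 7, column 7 is out (column 7 already has a 6).
row 7, column 9 is out (box 9 already has a 6).
So the only cell in row 7 that can hold 6 is row 7, column 5.
That is column 5.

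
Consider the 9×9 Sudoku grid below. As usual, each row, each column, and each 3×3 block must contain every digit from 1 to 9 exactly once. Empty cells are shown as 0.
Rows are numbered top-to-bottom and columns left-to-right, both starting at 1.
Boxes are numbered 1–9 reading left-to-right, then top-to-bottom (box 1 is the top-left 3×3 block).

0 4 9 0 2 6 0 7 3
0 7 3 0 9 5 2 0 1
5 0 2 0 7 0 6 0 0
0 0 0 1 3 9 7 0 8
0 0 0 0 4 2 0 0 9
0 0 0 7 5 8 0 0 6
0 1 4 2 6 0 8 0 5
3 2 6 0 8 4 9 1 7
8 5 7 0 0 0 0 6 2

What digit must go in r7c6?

7

Cell r7c6 itself could take any of {3, 7} by direct elimination.
Consider where 7 can go in column 6.
r3c6 is out (row 3 already has a 7).
r9c6 is out (row 9 already has a 7).
So the only cell in column 6 that can hold 7 is r7c6.
Therefore r7c6 = 7.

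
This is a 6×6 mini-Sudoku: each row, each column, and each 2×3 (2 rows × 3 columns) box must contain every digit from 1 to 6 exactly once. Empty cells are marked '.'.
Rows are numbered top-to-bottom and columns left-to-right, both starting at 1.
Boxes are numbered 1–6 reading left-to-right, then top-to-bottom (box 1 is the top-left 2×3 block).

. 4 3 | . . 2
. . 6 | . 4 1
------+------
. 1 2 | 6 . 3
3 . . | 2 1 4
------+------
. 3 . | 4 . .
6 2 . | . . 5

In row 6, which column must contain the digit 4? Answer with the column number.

3

Consider where 4 can go in row 6.
R6C4 is out (column 4 already has a 4).
R6C5 is out (column 5 already has a 4).
So the only cell in row 6 that can hold 4 is R6C3.
That is column 3.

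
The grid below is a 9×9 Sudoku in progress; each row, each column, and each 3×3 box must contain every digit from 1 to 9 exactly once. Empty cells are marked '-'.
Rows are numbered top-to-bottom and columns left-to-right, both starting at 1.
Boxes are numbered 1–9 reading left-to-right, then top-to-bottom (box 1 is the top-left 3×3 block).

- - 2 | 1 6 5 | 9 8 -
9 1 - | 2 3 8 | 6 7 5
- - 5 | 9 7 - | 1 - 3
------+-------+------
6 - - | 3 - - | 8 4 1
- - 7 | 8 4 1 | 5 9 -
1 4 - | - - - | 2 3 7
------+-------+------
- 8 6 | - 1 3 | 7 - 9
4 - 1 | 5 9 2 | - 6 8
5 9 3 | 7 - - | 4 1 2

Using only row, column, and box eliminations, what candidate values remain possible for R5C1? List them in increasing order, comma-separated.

Row 5 already contains {1, 4, 5, 7, 8, 9}.
Column 1 already contains {1, 4, 5, 6, 9}.
Its 3×3 block (box 4) already contains {1, 4, 6, 7}.
Removing those from 1–9 leaves {2, 3} as the candidates for R5C1.

2,3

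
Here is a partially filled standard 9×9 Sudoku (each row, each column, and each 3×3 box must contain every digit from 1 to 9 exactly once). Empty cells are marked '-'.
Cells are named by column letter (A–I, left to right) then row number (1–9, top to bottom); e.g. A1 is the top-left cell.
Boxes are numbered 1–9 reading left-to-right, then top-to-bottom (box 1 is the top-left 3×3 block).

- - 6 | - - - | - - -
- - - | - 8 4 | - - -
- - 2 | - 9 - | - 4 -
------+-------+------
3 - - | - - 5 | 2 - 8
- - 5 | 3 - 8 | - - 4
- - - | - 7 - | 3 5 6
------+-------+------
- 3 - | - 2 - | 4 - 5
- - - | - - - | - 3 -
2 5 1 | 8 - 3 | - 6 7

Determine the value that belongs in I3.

Cell I3 itself could take any of {1, 3} by direct elimination.
Consider where 3 can go in row 3.
A3 is out (column A already has a 3).
B3 is out (column B already has a 3).
D3 is out (column D already has a 3).
F3 is out (column F already has a 3).
G3 is out (column G already has a 3).
So the only cell in row 3 that can hold 3 is I3.
Therefore I3 = 3.

3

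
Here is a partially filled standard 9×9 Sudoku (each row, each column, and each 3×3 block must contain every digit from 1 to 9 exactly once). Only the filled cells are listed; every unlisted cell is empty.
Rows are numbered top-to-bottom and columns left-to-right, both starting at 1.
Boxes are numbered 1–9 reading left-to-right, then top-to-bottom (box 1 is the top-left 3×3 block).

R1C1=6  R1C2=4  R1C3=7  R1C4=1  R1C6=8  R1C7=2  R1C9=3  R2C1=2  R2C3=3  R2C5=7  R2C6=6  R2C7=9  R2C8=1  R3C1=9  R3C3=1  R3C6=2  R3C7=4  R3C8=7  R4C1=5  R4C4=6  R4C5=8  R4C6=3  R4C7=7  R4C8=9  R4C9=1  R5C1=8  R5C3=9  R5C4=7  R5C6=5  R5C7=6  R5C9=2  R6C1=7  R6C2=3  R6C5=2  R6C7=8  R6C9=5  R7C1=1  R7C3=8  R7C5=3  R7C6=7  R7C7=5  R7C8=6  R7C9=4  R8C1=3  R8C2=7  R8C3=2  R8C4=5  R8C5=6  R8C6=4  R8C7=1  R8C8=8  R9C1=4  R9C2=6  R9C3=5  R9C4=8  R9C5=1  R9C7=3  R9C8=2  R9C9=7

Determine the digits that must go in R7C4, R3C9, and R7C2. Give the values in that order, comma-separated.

2,6,9

For R7C4:
  Consider where 2 can go in column 4.
  R2C4 is out (row 2 already has a 2).
  R3C4 is out (row 3 already has a 2).
  R6C4 is out (row 6 already has a 2).
  So the only cell in column 4 that can hold 2 is R7C4.
  So R7C4 = 2.
For R3C9:
  Consider where 6 can go in row 3.
  R3C2 is out (column 2 already has a 6).
  R3C4 is out (column 4 already has a 6).
  R3C5 is out (column 5 already has a 6).
  So the only cell in row 3 that can hold 6 is R3C9.
  So R3C9 = 6.
For R7C2:
  Row 7 already contains {1, 3, 4, 5, 6, 7, 8}.
  Column 2 already contains {3, 4, 6, 7}.
  Its 3×3 block (box 7) already contains {1, 2, 3, 4, 5, 6, 7, 8}.
  The only value from 1–9 not eliminated is 9, so R7C2 = 9.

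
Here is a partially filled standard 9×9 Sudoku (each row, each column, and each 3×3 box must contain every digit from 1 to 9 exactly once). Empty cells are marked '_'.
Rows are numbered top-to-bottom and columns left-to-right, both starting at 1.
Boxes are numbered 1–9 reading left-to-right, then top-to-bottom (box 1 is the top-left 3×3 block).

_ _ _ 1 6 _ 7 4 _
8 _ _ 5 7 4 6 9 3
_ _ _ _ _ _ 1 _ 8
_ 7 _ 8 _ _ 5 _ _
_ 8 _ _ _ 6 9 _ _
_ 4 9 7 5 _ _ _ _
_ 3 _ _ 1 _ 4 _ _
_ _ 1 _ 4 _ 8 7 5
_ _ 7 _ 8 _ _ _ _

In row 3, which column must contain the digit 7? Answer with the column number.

1

Consider where 7 can go in row 3.
R3C2 is out (column 2 already has a 7). R3C3 is out (column 3 already has a 7). R3C4 is out (column 4 already has a 7). R3C5 is out (column 5 already has a 7). The remaining empty cells in row 3 are similarly blocked.
So the only cell in row 3 that can hold 7 is R3C1.
That is column 1.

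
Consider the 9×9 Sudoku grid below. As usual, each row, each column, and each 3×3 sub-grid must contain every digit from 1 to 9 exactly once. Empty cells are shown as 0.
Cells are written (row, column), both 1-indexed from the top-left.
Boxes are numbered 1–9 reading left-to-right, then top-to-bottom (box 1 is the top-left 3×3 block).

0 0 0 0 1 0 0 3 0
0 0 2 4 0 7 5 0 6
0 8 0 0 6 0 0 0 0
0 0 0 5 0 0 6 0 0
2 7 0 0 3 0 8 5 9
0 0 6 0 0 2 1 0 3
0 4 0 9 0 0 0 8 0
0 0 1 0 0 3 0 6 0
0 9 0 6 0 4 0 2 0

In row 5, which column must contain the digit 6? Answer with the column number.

6

Consider where 6 can go in row 5.
(5,3) is out (column 3 already has a 6).
(5,4) is out (column 4 already has a 6).
So the only cell in row 5 that can hold 6 is (5,6).
That is column 6.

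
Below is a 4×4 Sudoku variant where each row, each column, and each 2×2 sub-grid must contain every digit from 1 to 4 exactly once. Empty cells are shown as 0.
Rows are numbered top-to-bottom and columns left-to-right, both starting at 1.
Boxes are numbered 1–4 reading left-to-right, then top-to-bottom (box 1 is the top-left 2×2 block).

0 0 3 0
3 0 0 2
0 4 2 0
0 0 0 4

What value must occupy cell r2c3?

4

Cell r2c3 itself could take any of {1, 4} by direct elimination.
Consider where 4 can go in column 3.
r4c3 is out (row 4 already has a 4).
So the only cell in column 3 that can hold 4 is r2c3.
Therefore r2c3 = 4.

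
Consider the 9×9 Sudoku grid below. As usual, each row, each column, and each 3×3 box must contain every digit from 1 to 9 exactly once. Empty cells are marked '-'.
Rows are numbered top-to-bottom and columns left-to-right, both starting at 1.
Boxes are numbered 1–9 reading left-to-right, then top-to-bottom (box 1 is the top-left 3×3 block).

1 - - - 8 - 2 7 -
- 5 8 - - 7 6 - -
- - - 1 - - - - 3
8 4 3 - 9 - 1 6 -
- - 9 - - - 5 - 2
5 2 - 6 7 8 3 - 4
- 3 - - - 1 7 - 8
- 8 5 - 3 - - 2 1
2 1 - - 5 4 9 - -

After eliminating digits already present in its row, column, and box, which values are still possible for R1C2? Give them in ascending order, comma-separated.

Row 1 already contains {1, 2, 7, 8}.
Column 2 already contains {1, 2, 3, 4, 5, 8}.
Its 3×3 block (box 1) already contains {1, 5, 8}.
Removing those from 1–9 leaves {6, 9} as the candidates for R1C2.

6,9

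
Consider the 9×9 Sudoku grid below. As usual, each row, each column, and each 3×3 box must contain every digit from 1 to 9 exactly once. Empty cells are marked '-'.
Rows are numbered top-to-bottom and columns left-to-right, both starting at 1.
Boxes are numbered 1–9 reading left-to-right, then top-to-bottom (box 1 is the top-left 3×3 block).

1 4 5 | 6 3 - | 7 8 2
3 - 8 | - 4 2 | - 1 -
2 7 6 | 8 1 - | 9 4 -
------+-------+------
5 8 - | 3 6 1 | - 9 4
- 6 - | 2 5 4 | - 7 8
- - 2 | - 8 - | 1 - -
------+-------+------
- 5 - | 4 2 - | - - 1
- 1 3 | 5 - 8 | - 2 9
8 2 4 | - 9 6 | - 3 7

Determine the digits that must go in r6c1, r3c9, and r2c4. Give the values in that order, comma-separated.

For r6c1:
  Consider where 4 can go in row 6.
  r6c2 is out (column 2 already has a 4).
  r6c4 is out (column 4 already has a 4).
  r6c6 is out (column 6 already has a 4).
  r6c8 is out (column 8 already has a 4).
  r6c9 is out (column 9 already has a 4).
  So the only cell in row 6 that can hold 4 is r6c1.
  So r6c1 = 4.
For r3c9:
  Consider where 3 can go in row 3.
  r3c6 is out (box 2 already has a 3).
  So the only cell in row 3 that can hold 3 is r3c9.
  So r3c9 = 3.
For r2c4:
  Consider where 7 can go in row 2.
  r2c2 is out (column 2 already has a 7).
  r2c7 is out (column 7 already has a 7).
  r2c9 is out (column 9 already has a 7).
  So the only cell in row 2 that can hold 7 is r2c4.
  So r2c4 = 7.

4,3,7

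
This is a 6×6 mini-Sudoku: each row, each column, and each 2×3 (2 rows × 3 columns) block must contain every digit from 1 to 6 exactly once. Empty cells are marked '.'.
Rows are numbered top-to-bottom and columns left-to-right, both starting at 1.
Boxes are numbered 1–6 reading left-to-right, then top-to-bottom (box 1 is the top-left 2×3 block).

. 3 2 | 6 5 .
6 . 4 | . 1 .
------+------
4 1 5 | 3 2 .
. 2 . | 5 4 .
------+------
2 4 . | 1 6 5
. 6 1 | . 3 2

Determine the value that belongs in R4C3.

Cell R4C3 itself could take any of {3, 6} by direct elimination.
Consider where 6 can go in column 3.
R5C3 is out (row 5 already has a 6).
So the only cell in column 3 that can hold 6 is R4C3.
Therefore R4C3 = 6.

6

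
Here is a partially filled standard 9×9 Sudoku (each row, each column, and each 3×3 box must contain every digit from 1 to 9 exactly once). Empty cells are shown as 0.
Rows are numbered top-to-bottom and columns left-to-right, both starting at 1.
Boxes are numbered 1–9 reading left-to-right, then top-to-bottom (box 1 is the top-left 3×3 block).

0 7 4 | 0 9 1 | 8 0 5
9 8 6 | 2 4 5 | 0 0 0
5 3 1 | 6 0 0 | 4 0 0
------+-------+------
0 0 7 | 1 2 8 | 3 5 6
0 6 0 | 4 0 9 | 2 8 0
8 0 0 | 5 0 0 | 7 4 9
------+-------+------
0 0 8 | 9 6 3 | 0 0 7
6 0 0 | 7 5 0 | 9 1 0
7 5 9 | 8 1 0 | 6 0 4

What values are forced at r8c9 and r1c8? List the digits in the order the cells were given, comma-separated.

8,6

For r8c9:
  Consider where 8 can go in box 9.
  r7c7 is out (row 7 already has a 8).
  r7c8 is out (row 7 already has a 8).
  r9c8 is out (row 9 already has a 8).
  So the only cell in box 9 that can hold 8 is r8c9.
  So r8c9 = 8.
For r1c8:
  Consider where 6 can go in column 8.
  r2c8 is out (row 2 already has a 6).
  r3c8 is out (row 3 already has a 6).
  r7c8 is out (row 7 already has a 6).
  r9c8 is out (row 9 already has a 6).
  So the only cell in column 8 that can hold 6 is r1c8.
  So r1c8 = 6.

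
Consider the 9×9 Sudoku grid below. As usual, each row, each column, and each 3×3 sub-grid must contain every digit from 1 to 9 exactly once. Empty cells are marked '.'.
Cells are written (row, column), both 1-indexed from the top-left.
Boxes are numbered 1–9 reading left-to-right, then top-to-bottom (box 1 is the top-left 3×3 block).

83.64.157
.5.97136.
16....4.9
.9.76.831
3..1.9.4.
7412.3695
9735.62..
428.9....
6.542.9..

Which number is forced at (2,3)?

4

Cell (2,3) itself could take any of {2, 4} by direct elimination.
Consider where 4 can go in box 1.
(1,3) is out (row 1 already has a 4).
(2,1) is out (column 1 already has a 4).
(3,3) is out (row 3 already has a 4).
So the only cell in box 1 that can hold 4 is (2,3).
Therefore (2,3) = 4.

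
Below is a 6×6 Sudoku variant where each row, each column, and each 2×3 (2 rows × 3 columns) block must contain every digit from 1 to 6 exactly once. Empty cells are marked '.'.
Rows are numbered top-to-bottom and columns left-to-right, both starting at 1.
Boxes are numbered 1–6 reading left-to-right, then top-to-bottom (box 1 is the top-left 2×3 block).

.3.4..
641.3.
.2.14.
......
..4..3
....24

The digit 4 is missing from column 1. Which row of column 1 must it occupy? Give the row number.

Consider where 4 can go in column 1.
r1c1 is out (row 1 already has a 4).
r3c1 is out (row 3 already has a 4).
r5c1 is out (row 5 already has a 4).
r6c1 is out (row 6 already has a 4).
So the only cell in column 1 that can hold 4 is r4c1.
That is row 4.

4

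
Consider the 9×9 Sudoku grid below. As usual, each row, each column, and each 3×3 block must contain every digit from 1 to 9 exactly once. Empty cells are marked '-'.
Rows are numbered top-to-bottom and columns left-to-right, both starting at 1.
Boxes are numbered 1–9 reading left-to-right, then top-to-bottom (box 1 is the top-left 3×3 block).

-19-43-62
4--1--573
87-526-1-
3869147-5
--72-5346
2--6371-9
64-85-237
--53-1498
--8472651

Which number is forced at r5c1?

Cell r5c1 itself could take any of {1, 9} by direct elimination.
Consider where 1 can go in row 5.
r5c2 is out (column 2 already has a 1).
r5c5 is out (column 5 already has a 1).
So the only cell in row 5 that can hold 1 is r5c1.
Therefore r5c1 = 1.

1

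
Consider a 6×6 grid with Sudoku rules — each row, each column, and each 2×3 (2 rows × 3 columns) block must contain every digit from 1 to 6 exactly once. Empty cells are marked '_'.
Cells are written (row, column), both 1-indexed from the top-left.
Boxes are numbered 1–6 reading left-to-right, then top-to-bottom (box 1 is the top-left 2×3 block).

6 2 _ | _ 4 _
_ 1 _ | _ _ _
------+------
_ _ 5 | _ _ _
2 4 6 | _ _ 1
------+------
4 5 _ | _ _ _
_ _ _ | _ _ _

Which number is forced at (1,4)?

Cell (1,4) itself could take any of {1, 3, 5} by direct elimination.
Consider where 1 can go in row 1.
(1,3) is out (box 1 already has a 1).
(1,6) is out (column 6 already has a 1).
So the only cell in row 1 that can hold 1 is (1,4).
Therefore (1,4) = 1.

1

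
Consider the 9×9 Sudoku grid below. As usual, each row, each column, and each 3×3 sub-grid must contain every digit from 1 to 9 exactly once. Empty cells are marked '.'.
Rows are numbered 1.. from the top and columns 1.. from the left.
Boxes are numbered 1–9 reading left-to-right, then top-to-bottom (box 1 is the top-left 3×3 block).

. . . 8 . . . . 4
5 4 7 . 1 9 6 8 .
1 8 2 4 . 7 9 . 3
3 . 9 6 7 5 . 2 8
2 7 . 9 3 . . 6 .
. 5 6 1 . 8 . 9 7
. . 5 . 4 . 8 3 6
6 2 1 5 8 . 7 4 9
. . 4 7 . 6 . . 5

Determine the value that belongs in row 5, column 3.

Row 5 already contains {2, 3, 6, 7, 9}.
Column 3 already contains {1, 2, 4, 5, 6, 7, 9}.
Its 3×3 block (box 4) already contains {2, 3, 5, 6, 7, 9}.
The only value from 1–9 not eliminated is 8, so row 5, column 3 = 8.

8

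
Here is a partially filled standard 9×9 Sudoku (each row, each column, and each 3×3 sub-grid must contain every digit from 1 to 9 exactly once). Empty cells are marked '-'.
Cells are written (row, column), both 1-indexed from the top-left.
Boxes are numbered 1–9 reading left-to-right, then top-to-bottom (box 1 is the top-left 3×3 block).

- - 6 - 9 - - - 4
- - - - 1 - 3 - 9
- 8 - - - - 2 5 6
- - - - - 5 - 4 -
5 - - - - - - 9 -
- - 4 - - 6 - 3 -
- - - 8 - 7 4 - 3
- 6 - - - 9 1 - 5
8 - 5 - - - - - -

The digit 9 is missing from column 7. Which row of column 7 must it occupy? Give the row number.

9

Consider where 9 can go in column 7.
(1,7) is out (row 1 already has a 9).
(4,7) is out (box 6 already has a 9).
(5,7) is out (row 5 already has a 9).
(6,7) is out (box 6 already has a 9).
So the only cell in column 7 that can hold 9 is (9,7).
That is row 9.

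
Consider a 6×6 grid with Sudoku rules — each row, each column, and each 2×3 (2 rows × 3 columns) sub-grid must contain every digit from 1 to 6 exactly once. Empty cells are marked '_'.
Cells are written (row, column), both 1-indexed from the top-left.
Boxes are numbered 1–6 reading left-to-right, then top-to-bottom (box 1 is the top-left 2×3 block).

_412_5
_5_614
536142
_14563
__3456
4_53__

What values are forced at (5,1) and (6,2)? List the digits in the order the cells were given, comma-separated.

1,6

For (5,1):
  Consider where 1 can go in row 5.
  (5,2) is out (column 2 already has a 1).
  So the only cell in row 5 that can hold 1 is (5,1).
  So (5,1) = 1.
For (6,2):
  Consider where 6 can go in row 6.
  (6,5) is out (column 5 already has a 6).
  (6,6) is out (column 6 already has a 6).
  So the only cell in row 6 that can hold 6 is (6,2).
  So (6,2) = 6.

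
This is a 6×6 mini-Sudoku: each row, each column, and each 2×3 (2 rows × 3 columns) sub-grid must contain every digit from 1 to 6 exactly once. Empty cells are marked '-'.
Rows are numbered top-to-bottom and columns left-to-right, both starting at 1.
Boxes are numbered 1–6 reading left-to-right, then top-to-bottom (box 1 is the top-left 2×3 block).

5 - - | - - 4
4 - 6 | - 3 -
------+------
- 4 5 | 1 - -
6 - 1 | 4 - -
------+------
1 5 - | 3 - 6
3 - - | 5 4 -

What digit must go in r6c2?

Cell r6c2 itself could take any of {2, 6} by direct elimination.
Consider where 6 can go in box 5.
r5c3 is out (row 5 already has a 6).
r6c3 is out (column 3 already has a 6).
So the only cell in box 5 that can hold 6 is r6c2.
Therefore r6c2 = 6.

6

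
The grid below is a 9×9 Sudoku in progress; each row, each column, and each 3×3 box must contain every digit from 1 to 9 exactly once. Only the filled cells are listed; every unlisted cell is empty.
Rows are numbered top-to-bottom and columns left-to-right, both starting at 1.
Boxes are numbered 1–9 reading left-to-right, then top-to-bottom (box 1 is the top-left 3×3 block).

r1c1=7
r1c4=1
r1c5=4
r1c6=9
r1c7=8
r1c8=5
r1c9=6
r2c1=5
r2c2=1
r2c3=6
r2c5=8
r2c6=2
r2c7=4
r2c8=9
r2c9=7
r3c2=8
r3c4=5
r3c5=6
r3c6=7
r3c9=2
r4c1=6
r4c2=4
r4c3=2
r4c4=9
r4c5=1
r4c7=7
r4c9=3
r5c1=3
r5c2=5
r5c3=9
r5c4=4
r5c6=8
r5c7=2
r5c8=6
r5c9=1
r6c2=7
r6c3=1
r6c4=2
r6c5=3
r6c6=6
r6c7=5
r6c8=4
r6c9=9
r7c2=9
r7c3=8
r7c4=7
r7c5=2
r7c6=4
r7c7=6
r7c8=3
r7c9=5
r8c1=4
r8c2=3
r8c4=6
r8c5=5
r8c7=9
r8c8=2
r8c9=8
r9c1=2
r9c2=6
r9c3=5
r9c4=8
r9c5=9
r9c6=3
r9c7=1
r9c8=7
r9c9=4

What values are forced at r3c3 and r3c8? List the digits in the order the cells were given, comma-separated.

4,1

For r3c3:
  Consider where 4 can go in row 3.
  r3c1 is out (column 1 already has a 4).
  r3c7 is out (column 7 already has a 4).
  r3c8 is out (column 8 already has a 4).
  So the only cell in row 3 that can hold 4 is r3c3.
  So r3c3 = 4.
For r3c8:
  Row 3 already contains {2, 5, 6, 7, 8}.
  Column 8 already contains {2, 3, 4, 5, 6, 7, 9}.
  Its 3×3 block (box 3) already contains {2, 4, 5, 6, 7, 8, 9}.
  The only value from 1–9 not eliminated is 1, so r3c8 = 1.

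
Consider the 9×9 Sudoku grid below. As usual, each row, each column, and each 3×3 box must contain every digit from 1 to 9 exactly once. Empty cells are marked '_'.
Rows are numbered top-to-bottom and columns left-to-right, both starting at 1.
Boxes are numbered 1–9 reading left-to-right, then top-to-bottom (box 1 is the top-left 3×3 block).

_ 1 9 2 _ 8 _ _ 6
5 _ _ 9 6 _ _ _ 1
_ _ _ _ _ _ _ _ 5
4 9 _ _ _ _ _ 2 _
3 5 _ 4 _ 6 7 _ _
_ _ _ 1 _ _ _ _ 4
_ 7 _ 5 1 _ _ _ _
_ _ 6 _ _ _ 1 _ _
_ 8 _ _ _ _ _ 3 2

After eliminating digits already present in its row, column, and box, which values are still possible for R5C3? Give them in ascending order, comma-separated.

1,2,8

Row 5 already contains {3, 4, 5, 6, 7}.
Column 3 already contains {6, 9}.
Its 3×3 block (box 4) already contains {3, 4, 5, 9}.
Removing those from 1–9 leaves {1, 2, 8} as the candidates for R5C3.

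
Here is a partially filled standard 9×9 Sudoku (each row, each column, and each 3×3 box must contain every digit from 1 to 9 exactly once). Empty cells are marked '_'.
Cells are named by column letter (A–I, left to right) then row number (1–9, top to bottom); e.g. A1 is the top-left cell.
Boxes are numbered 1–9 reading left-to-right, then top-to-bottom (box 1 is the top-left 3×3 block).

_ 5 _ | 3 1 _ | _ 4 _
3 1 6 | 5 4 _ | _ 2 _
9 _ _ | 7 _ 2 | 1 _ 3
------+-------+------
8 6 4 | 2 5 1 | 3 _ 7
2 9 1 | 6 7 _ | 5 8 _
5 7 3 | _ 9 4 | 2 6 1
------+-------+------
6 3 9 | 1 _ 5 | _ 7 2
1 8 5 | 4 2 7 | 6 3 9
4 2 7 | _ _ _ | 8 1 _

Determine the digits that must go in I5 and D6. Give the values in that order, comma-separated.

4,8

For I5:
  Row 5 already contains {1, 2, 5, 6, 7, 8, 9}.
  Column I already contains {1, 2, 3, 7, 9}.
  Its 3×3 block (box 6) already contains {1, 2, 3, 5, 6, 7, 8}.
  The only value from 1–9 not eliminated is 4, so I5 = 4.
For D6:
  Row 6 already contains {1, 2, 3, 4, 5, 6, 7, 9}.
  Column D already contains {1, 2, 3, 4, 5, 6, 7}.
  Its 3×3 block (box 5) already contains {1, 2, 4, 5, 6, 7, 9}.
  The only value from 1–9 not eliminated is 8, so D6 = 8.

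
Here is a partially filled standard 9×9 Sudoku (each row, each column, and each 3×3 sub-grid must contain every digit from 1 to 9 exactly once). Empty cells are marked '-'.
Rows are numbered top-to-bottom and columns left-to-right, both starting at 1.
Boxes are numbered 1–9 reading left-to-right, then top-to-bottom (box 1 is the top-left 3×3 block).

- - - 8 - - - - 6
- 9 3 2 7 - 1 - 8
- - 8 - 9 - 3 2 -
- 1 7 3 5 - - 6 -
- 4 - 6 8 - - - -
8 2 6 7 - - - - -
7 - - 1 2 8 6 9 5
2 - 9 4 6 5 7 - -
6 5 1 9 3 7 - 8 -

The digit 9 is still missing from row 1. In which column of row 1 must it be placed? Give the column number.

Consider where 9 can go in row 1.
r1c1 is out (box 1 already has a 9). r1c2 is out (column 2 already has a 9). r1c3 is out (column 3 already has a 9). r1c5 is out (column 5 already has a 9). The remaining empty cells in row 1 are similarly blocked.
So the only cell in row 1 that can hold 9 is r1c7.
That is column 7.

7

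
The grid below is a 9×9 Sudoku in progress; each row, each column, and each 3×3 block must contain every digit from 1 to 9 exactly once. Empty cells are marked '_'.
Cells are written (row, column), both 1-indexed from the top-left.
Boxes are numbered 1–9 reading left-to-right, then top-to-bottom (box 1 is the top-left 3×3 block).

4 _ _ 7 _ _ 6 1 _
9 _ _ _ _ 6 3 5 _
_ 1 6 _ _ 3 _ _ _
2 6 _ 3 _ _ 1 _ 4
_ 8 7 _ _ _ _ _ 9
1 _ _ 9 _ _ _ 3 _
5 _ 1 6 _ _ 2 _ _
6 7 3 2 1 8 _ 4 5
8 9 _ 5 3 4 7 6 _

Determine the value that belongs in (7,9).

3

Cell (7,9) itself could take any of {3, 8} by direct elimination.
Consider where 3 can go in row 7.
(7,2) is out (box 7 already has a 3).
(7,5) is out (column 5 already has a 3).
(7,6) is out (column 6 already has a 3).
(7,8) is out (column 8 already has a 3).
So the only cell in row 7 that can hold 3 is (7,9).
Therefore (7,9) = 3.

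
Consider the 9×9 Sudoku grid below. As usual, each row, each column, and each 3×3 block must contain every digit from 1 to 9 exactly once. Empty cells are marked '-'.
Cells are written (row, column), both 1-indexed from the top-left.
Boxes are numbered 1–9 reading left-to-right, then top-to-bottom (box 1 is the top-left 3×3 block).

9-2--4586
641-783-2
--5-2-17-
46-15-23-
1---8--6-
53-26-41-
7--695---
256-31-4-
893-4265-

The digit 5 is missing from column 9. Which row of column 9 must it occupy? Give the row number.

5

Consider where 5 can go in column 9.
(3,9) is out (row 3 already has a 5). (4,9) is out (row 4 already has a 5). (6,9) is out (row 6 already has a 5). (7,9) is out (row 7 already has a 5). The remaining empty cells in column 9 are similarly blocked.
So the only cell in column 9 that can hold 5 is (5,9).
That is row 5.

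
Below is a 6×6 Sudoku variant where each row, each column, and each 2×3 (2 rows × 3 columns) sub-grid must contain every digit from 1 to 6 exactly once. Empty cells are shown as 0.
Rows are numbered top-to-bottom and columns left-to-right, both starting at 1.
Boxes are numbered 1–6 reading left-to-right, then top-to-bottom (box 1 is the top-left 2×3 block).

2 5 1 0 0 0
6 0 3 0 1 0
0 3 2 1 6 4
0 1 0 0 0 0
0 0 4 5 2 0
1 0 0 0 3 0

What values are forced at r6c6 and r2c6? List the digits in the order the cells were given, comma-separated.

For r6c6:
  Row 6 already contains {1, 3}.
  Column 6 already contains {4}.
  Its 2×3 block (box 6) already contains {2, 3, 5}.
  The only value from 1–6 not eliminated is 6, so r6c6 = 6.
For r2c6:
  Consider where 5 can go in row 2.
  r2c2 is out (column 2 already has a 5).
  r2c4 is out (column 4 already has a 5).
  So the only cell in row 2 that can hold 5 is r2c6.
  So r2c6 = 5.

6,5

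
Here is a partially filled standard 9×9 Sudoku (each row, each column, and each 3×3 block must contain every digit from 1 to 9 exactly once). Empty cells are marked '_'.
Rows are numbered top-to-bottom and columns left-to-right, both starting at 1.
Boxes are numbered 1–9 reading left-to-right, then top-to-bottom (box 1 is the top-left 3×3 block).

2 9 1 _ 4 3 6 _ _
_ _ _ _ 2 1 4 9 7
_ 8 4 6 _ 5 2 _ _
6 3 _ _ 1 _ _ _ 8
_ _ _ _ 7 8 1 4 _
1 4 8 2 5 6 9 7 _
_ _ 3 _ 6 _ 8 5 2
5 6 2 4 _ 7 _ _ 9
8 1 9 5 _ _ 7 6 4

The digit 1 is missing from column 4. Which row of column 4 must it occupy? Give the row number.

Consider where 1 can go in column 4.
R1C4 is out (row 1 already has a 1).
R2C4 is out (row 2 already has a 1).
R4C4 is out (row 4 already has a 1).
R5C4 is out (row 5 already has a 1).
So the only cell in column 4 that can hold 1 is R7C4.
That is row 7.

7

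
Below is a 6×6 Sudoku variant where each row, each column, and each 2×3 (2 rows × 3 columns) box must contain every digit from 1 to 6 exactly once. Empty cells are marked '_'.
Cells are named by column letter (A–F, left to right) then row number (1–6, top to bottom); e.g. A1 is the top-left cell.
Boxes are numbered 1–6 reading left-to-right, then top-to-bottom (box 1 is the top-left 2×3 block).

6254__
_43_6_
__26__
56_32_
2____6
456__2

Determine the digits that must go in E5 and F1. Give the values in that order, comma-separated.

4,3

For E5:
  Consider where 4 can go in row 5.
  B5 is out (column B already has a 4).
  C5 is out (box 5 already has a 4).
  D5 is out (column D already has a 4).
  So the only cell in row 5 that can hold 4 is E5.
  So E5 = 4.
For F1:
  Consider where 3 can go in column F.
  F2 is out (row 2 already has a 3).
  F3 is out (box 4 already has a 3).
  F4 is out (row 4 already has a 3).
  So the only cell in column F that can hold 3 is F1.
  So F1 = 3.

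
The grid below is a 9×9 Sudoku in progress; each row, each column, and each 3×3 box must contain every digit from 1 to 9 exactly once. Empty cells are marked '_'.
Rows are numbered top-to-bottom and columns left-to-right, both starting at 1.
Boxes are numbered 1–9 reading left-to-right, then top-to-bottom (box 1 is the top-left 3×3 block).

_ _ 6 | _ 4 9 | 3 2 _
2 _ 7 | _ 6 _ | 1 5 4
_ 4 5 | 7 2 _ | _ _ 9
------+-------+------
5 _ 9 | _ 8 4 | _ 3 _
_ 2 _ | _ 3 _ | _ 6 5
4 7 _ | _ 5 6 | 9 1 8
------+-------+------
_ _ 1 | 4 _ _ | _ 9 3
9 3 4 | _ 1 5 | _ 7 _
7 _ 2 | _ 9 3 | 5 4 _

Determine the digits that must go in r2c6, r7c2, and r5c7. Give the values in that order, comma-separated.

8,5,4

For r2c6:
  Row 2 already contains {1, 2, 4, 5, 6, 7}.
  Column 6 already contains {3, 4, 5, 6, 9}.
  Its 3×3 block (box 2) already contains {2, 4, 6, 7, 9}.
  The only value from 1–9 not eliminated is 8, so r2c6 = 8.
For r7c2:
  Consider where 5 can go in row 7.
  r7c1 is out (column 1 already has a 5).
  r7c5 is out (column 5 already has a 5).
  r7c6 is out (column 6 already has a 5).
  r7c7 is out (column 7 already has a 5).
  So the only cell in row 7 that can hold 5 is r7c2.
  So r7c2 = 5.
For r5c7:
  Consider where 4 can go in column 7.
  r3c7 is out (row 3 already has a 4).
  r4c7 is out (row 4 already has a 4).
  r7c7 is out (row 7 already has a 4).
  r8c7 is out (row 8 already has a 4).
  So the only cell in column 7 that can hold 4 is r5c7.
  So r5c7 = 4.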